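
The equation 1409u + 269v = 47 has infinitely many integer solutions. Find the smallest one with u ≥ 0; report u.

gcd(1409, 269) = 1  (1409 = 5·269 + 64, 269 = 4·64 + 13, 64 = 4·13 + 12, 13 = 1·12 + 1, 12 = 12·1).
1 divides 47, so solutions exist.
Back-substituting, 1409·(-21) + 269·(110) = 1.
Scale by 47/1 = 47: (u₀, v₀) = (-987, 5170).
General solution: u = -987 + 269t, v = 5170 - 1409t for integer t.
u ≥ 0: smallest is -987 mod 269 = 89 (at t = 4), with v = -466.

89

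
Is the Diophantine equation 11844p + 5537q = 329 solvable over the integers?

gcd(11844, 5537) = 7  (11844 = 2*5537 + 770, 5537 = 7*770 + 147, 770 = 5*147 + 35, 147 = 4*35 + 7, 35 = 5*7).
7 divides 329, so integer solutions exist.

yes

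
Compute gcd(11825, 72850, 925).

25

gcd(72850, 11825):
  72850 = 6*11825 + 1900
  11825 = 6*1900 + 425
  1900 = 4*425 + 200
  425 = 2*200 + 25
  200 = 8*25
so gcd(72850, 11825) = 25.
gcd(25, 925) = 25.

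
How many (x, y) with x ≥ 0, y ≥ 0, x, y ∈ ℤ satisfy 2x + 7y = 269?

19

gcd(7, 2) = 1.
By Bézout, 2·(-3) + 7·(1) = 1.
One solution: (5, 37).
General: x = 5 + 7t, y = 37 - 2t.
x ≥ 0 ⇒ t ≥ 0; y ≥ 0 ⇒ t ≤ 18. So t ∈ [0, 18]: 19 solutions.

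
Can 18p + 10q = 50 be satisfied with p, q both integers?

gcd(18, 10) = 2  (18 = 1×10 + 8, 10 = 1×8 + 2, 8 = 4×2).
2 divides 50, so integer solutions exist.

yes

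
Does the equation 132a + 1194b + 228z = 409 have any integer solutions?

gcd(1194, 132):
  1194 = 9×132 + 6
  132 = 22×6
so gcd(1194, 132) = 6.
gcd(6, 228) = 6.
6 does not divide 409 (remainder 1), so no integer solutions.

no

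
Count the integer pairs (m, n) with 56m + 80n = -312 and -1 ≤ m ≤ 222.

gcd(80, 56) = 8.
By Bézout, 56*(3) + 80*(-2) = 8.
Particular solution: (3, -6).
General solution: m = 3 + 10t, n = -6 - 7t for integer t.
-1 ≤ 3 + 10t ≤ 222 gives t ∈ [0, 21], which is 22 values.

22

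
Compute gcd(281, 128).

1

gcd(281, 128):
  281 = 2×128 + 25
  128 = 5×25 + 3
  25 = 8×3 + 1
  3 = 3×1
so gcd(281, 128) = 1.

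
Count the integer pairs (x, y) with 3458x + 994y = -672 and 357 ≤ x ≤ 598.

gcd(3458, 994) = 14.
By Bézout, 3458·(23) + 994·(-80) = 14.
Particular solution: (32, -112).
General solution: x = 32 + 71t, y = -112 - 247t for integer t.
357 ≤ 32 + 71t ≤ 598 gives t ∈ [5, 7], which is 3 values.

3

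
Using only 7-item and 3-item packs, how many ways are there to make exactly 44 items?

Need nonnegative integers with 7j + 3k = 44.
gcd(7, 3) = 1, and 7·(1) + 3·(-2) = 1.
So (j₀, k₀) = (44, -88); general j = 44 + 3t, k = -88 - 7t.
j ≥ 0 ⇒ t ≥ -14; k ≥ 0 ⇒ t ≤ -13. That's 2 values of t.

2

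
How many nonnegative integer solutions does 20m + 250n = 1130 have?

gcd(250, 20) = 10  (250 = 12×20 + 10, 20 = 2×10).
Back-substituting, 20×(-12) + 250×(1) = 10.
Scale by 113: one solution is (-1356, 113). Reduce m mod 25: (19, 3).
General: m = 19 + 25t, n = 3 - 2t.
m ≥ 0 ⇒ t ≥ 0; n ≥ 0 ⇒ t ≤ 1. So t ∈ [0, 1]: 2 solutions.

2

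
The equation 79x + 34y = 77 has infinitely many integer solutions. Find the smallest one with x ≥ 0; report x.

gcd(79, 34):
  79 = 2·34 + 11
  34 = 3·11 + 1
  11 = 11·1
so gcd(79, 34) = 1.
1 divides 77, so solutions exist.
Back-substitute for Bézout coefficients:
  1 = 34 - 3·11
  ... = 79·(-3) + 34·(7)
Scale by 77/1 = 77: (x₀, y₀) = (-231, 539).
General solution: x = -231 + 34t, y = 539 - 79t for integer t.
x ≥ 0: smallest is -231 mod 34 = 7 (at t = 7), with y = -14.

7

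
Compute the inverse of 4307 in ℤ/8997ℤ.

gcd(8997, 4307) = 1.
By Bézout, 4307·(-2584) + 8997·(1237) = 1.
So 4307·-2584 ≡ 1 (mod 8997), and -2584 mod 8997 = 6413.

6413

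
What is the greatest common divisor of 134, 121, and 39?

1

gcd(134, 121) = 1  (134 = 1*121 + 13, 121 = 9*13 + 4, 13 = 3*4 + 1, 4 = 4*1).
gcd(1, 39) = 1.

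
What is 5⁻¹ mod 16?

13

gcd(16, 5) = 1.
By Bézout, 5·(-3) + 16·(1) = 1.
So 5·-3 ≡ 1 (mod 16), and -3 mod 16 = 13.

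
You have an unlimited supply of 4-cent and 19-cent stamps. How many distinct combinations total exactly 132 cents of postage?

2

Need nonnegative integers with 4j + 19k = 132.
gcd(4, 19) = 1, and 4·(5) + 19·(-1) = 1.
So (j₀, k₀) = (660, -132); general j = 660 + 19t, k = -132 - 4t.
j ≥ 0 ⇒ t ≥ -34; k ≥ 0 ⇒ t ≤ -33. That's 2 values of t.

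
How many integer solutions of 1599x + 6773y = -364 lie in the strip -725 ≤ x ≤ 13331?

gcd(6773, 1599) = 13  (6773 = 4·1599 + 377, 1599 = 4·377 + 91, 377 = 4·91 + 13, 91 = 7·13).
Back-substituting, 1599·(-72) + 6773·(17) = 13.
Scale by -28: particular solution (2016, -476); reduce x mod 521: (453, -107).
General solution: x = 453 + 521t, y = -107 - 123t for integer t.
-725 ≤ 453 + 521t ≤ 13331 gives t ∈ [-2, 24], which is 27 values.

27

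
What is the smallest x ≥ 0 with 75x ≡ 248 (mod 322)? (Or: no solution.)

72

gcd(322, 75) = 1.
1 divides 248, so solutions exist.
By Bézout, 75·(73) + 322·(-17) = 1.
So 75·(73) ≡ 1 (mod 322); multiply by 248: x ≡ 18104 (mod 322).
Smallest nonnegative: x = 18104 mod 322 = 72.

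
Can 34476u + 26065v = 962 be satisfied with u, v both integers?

yes

gcd(34476, 26065):
  34476 = 1*26065 + 8411
  26065 = 3*8411 + 832
  8411 = 10*832 + 91
  832 = 9*91 + 13
  91 = 7*13
so gcd(34476, 26065) = 13.
13 divides 962, so integer solutions exist.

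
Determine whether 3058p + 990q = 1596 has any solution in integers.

gcd(3058, 990) = 22  (3058 = 3×990 + 88, 990 = 11×88 + 22, 88 = 4×22).
22 does not divide 1596 (remainder 12), so no integer solutions.

no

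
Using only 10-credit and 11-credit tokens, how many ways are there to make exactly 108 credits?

1

Need nonnegative integers with 10j + 11k = 108.
gcd(10, 11) = 1, and 10·(-1) + 11·(1) = 1.
So (j₀, k₀) = (-108, 108); general j = -108 + 11t, k = 108 - 10t.
j ≥ 0 ⇒ t ≥ 10; k ≥ 0 ⇒ t ≤ 10. That's 1 value of t.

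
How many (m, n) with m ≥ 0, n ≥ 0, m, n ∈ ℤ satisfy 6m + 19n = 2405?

gcd(19, 6) = 1.
By Bézout, 6*(-3) + 19*(1) = 1.
One solution: (5, 125).
General: m = 5 + 19t, n = 125 - 6t.
m ≥ 0 ⇒ t ≥ 0; n ≥ 0 ⇒ t ≤ 20. So t ∈ [0, 20]: 21 solutions.

21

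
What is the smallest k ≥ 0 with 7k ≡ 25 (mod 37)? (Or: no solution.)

30

gcd(37, 7) = 1  (37 = 5*7 + 2, 7 = 3*2 + 1, 2 = 2*1).
1 divides 25, so solutions exist.
Back-substituting, 7*(16) + 37*(-3) = 1.
So 7*(16) ≡ 1 (mod 37); multiply by 25: k ≡ 400 (mod 37).
Smallest nonnegative: k = 400 mod 37 = 30.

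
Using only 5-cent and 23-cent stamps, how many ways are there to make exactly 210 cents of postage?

Need nonnegative integers with 5j + 23k = 210.
gcd(5, 23) = 1, and 5·(-9) + 23·(2) = 1.
So (j₀, k₀) = (-1890, 420); general j = -1890 + 23t, k = 420 - 5t.
j ≥ 0 ⇒ t ≥ 83; k ≥ 0 ⇒ t ≤ 84. That's 2 values of t.

2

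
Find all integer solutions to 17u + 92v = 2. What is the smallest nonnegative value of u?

38

gcd(92, 17) = 1.
1 divides 2, so solutions exist.
By Bézout, 17×(-27) + 92×(5) = 1.
Scale by 2/1 = 2: (u₀, v₀) = (-54, 10).
General solution: u = -54 + 92t, v = 10 - 17t for integer t.
u ≥ 0: smallest is -54 mod 92 = 38 (at t = 1), with v = -7.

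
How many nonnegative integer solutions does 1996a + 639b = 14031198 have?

11

gcd(1996, 639):
  1996 = 3·639 + 79
  639 = 8·79 + 7
  79 = 11·7 + 2
  7 = 3·2 + 1
  2 = 2·1
so gcd(1996, 639) = 1.
Back-substitute for Bézout coefficients:
  1 = 7 - 3·2
  ... = 1996·(-275) + 639·(859)
Scale by 14031198: one solution is (-3858579450, 12052799082). Reduce a mod 639: (324, 20946).
General: a = 324 + 639t, b = 20946 - 1996t.
a ≥ 0 ⇒ t ≥ 0; b ≥ 0 ⇒ t ≤ 10. So t ∈ [0, 10]: 11 solutions.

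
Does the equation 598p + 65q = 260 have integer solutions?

yes

gcd(598, 65) = 13  (598 = 9·65 + 13, 65 = 5·13).
13 divides 260, so integer solutions exist.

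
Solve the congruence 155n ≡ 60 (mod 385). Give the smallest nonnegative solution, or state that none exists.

60

gcd(385, 155) = 5.
5 divides 60, so solutions exist.
By Bézout, 155×(5) + 385×(-2) = 5.
So 155×(5) ≡ 5 (mod 385); multiply by 12: n ≡ 60 (mod 77).
Smallest nonnegative: n = 60 mod 77 = 60.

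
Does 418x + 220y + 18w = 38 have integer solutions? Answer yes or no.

yes

gcd(418, 220) = 22  (418 = 1·220 + 198, 220 = 1·198 + 22, 198 = 9·22).
gcd(22, 18) = 2.
2 divides 38, so integer solutions exist.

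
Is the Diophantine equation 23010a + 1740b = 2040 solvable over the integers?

yes

gcd(23010, 1740) = 30  (23010 = 13*1740 + 390, 1740 = 4*390 + 180, 390 = 2*180 + 30, 180 = 6*30).
30 divides 2040, so integer solutions exist.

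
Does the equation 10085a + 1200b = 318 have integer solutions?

no

gcd(10085, 1200) = 5.
5 does not divide 318 (remainder 3), so no integer solutions.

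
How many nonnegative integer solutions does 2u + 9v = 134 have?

8

gcd(9, 2) = 1  (9 = 4×2 + 1, 2 = 2×1).
Back-substituting, 2×(-4) + 9×(1) = 1.
Scale by 134: one solution is (-536, 134). Reduce u mod 9: (4, 14).
General: u = 4 + 9t, v = 14 - 2t.
u ≥ 0 ⇒ t ≥ 0; v ≥ 0 ⇒ t ≤ 7. So t ∈ [0, 7]: 8 solutions.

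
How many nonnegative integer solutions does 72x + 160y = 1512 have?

gcd(160, 72):
  160 = 2·72 + 16
  72 = 4·16 + 8
  16 = 2·8
so gcd(160, 72) = 8.
Back-substitute for Bézout coefficients:
  8 = 72 - 4·16
  ... = 72·(9) + 160·(-4)
Scale by 189: one solution is (1701, -756). Reduce x mod 20: (1, 9).
General: x = 1 + 20t, y = 9 - 9t.
x ≥ 0 ⇒ t ≥ 0; y ≥ 0 ⇒ t ≤ 1. So t ∈ [0, 1]: 2 solutions.

2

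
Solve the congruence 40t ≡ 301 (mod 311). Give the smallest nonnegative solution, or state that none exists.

233

gcd(311, 40):
  311 = 7*40 + 31
  40 = 1*31 + 9
  31 = 3*9 + 4
  9 = 2*4 + 1
  4 = 4*1
so gcd(311, 40) = 1.
1 divides 301, so solutions exist.
Back-substitute for Bézout coefficients:
  1 = 9 - 2*4
  ... = 40*(70) + 311*(-9)
So 40*(70) ≡ 1 (mod 311); multiply by 301: t ≡ 21070 (mod 311).
Smallest nonnegative: t = 21070 mod 311 = 233.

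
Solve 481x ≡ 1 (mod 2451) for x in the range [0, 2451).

586

gcd(2451, 481):
  2451 = 5×481 + 46
  481 = 10×46 + 21
  46 = 2×21 + 4
  21 = 5×4 + 1
  4 = 4×1
so gcd(2451, 481) = 1.
Back-substitute for Bézout coefficients:
  1 = 21 - 5×4
  ... = 481×(586) + 2451×(-115)
So 481×586 ≡ 1 (mod 2451), and 586 mod 2451 = 586.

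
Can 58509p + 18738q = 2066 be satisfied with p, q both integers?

no

gcd(58509, 18738) = 27.
27 does not divide 2066 (remainder 14), so no integer solutions.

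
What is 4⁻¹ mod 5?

gcd(5, 4) = 1.
By Bézout, 4*(-1) + 5*(1) = 1.
So 4*-1 ≡ 1 (mod 5), and -1 mod 5 = 4.

4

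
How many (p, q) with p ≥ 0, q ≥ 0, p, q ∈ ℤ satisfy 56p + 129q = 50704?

gcd(129, 56) = 1  (129 = 2·56 + 17, 56 = 3·17 + 5, 17 = 3·5 + 2, 5 = 2·2 + 1, 2 = 2·1).
Back-substituting, 56·(53) + 129·(-23) = 1.
Scale by 50704: one solution is (2687312, -1166192). Reduce p mod 129: (113, 344).
General: p = 113 + 129t, q = 344 - 56t.
p ≥ 0 ⇒ t ≥ 0; q ≥ 0 ⇒ t ≤ 6. So t ∈ [0, 6]: 7 solutions.

7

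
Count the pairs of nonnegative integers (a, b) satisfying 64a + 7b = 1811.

4

gcd(64, 7):
  64 = 9*7 + 1
  7 = 7*1
so gcd(64, 7) = 1.
Back-substitute for Bézout coefficients:
  1 = 64 - 9*7
  ... = 64*(1) + 7*(-9)
Scale by 1811: one solution is (1811, -16299). Reduce a mod 7: (5, 213).
General: a = 5 + 7t, b = 213 - 64t.
a ≥ 0 ⇒ t ≥ 0; b ≥ 0 ⇒ t ≤ 3. So t ∈ [0, 3]: 4 solutions.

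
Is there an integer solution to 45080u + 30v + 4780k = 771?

gcd(45080, 30) = 10  (45080 = 1502*30 + 20, 30 = 1*20 + 10, 20 = 2*10).
gcd(10, 4780) = 10.
10 does not divide 771 (remainder 1), so no integer solutions.

no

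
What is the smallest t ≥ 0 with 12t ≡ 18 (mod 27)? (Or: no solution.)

6

gcd(27, 12):
  27 = 2×12 + 3
  12 = 4×3
so gcd(27, 12) = 3.
3 divides 18, so solutions exist.
Back-substitute for Bézout coefficients:
  3 = 27 - 2×12
  ... = 12×(-2) + 27×(1)
So 12×(-2) ≡ 3 (mod 27); multiply by 6: t ≡ -12 (mod 9).
Smallest nonnegative: t = -12 mod 9 = 6.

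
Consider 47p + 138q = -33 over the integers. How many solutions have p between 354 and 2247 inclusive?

14

gcd(138, 47) = 1.
By Bézout, 47·(47) + 138·(-16) = 1.
Particular solution: (105, -36).
General solution: p = 105 + 138t, q = -36 - 47t for integer t.
354 ≤ 105 + 138t ≤ 2247 gives t ∈ [2, 15], which is 14 values.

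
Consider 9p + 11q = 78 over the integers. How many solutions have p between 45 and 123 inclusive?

gcd(11, 9):
  11 = 1×9 + 2
  9 = 4×2 + 1
  2 = 2×1
so gcd(11, 9) = 1.
Back-substitute for Bézout coefficients:
  1 = 9 - 4×2
  ... = 9×(5) + 11×(-4)
Scale by 78: particular solution (390, -312); reduce p mod 11: (5, 3).
General solution: p = 5 + 11t, q = 3 - 9t for integer t.
45 ≤ 5 + 11t ≤ 123 gives t ∈ [4, 10], which is 7 values.

7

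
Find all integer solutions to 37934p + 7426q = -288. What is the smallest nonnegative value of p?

gcd(37934, 7426):
  37934 = 5·7426 + 804
  7426 = 9·804 + 190
  804 = 4·190 + 44
  190 = 4·44 + 14
  44 = 3·14 + 2
  14 = 7·2
so gcd(37934, 7426) = 2.
2 divides -288, so solutions exist.
Back-substitute for Bézout coefficients:
  2 = 44 - 3·14
  ... = 37934·(508) + 7426·(-2595)
Scale by -288/2 = -144: (p₀, q₀) = (-73152, 373680).
General solution: p = -73152 + 3713t, q = 373680 - 18967t for integer t.
p ≥ 0: smallest is -73152 mod 3713 = 1108 (at t = 20), with q = -5660.

1108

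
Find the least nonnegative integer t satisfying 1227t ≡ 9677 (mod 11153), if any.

gcd(11153, 1227) = 1  (11153 = 9*1227 + 110, 1227 = 11*110 + 17, 110 = 6*17 + 8, 17 = 2*8 + 1, 8 = 8*1).
1 divides 9677, so solutions exist.
Back-substituting, 1227*(1318) + 11153*(-145) = 1.
So 1227*(1318) ≡ 1 (mod 11153); multiply by 9677: t ≡ 12754286 (mod 11153).
Smallest nonnegative: t = 12754286 mod 11153 = 6407.

6407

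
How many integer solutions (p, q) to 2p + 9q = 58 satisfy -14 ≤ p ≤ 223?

gcd(9, 2):
  9 = 4·2 + 1
  2 = 2·1
so gcd(9, 2) = 1.
Back-substitute for Bézout coefficients:
  1 = 9 - 4·2
  ... = 2·(-4) + 9·(1)
Scale by 58: particular solution (-232, 58); reduce p mod 9: (2, 6).
General solution: p = 2 + 9t, q = 6 - 2t for integer t.
-14 ≤ 2 + 9t ≤ 223 gives t ∈ [-1, 24], which is 26 values.

26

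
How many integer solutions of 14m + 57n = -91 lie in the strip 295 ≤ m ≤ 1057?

14

gcd(57, 14) = 1  (57 = 4*14 + 1, 14 = 14*1).
Back-substituting, 14*(-4) + 57*(1) = 1.
Scale by -91: particular solution (364, -91); reduce m mod 57: (22, -7).
General solution: m = 22 + 57t, n = -7 - 14t for integer t.
295 ≤ 22 + 57t ≤ 1057 gives t ∈ [5, 18], which is 14 values.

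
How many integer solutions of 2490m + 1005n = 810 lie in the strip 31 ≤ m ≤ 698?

10

gcd(2490, 1005):
  2490 = 2×1005 + 480
  1005 = 2×480 + 45
  480 = 10×45 + 30
  45 = 1×30 + 15
  30 = 2×15
so gcd(2490, 1005) = 15.
Back-substitute for Bézout coefficients:
  15 = 45 - 1×30
  ... = 2490×(-23) + 1005×(57)
Scale by 54: particular solution (-1242, 3078); reduce m mod 67: (31, -76).
General solution: m = 31 + 67t, n = -76 - 166t for integer t.
31 ≤ 31 + 67t ≤ 698 gives t ∈ [0, 9], which is 10 values.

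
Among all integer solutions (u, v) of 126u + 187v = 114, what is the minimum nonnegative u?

gcd(187, 126) = 1  (187 = 1·126 + 61, 126 = 2·61 + 4, 61 = 15·4 + 1, 4 = 4·1).
1 divides 114, so solutions exist.
Back-substituting, 126·(-46) + 187·(31) = 1.
Scale by 114/1 = 114: (u₀, v₀) = (-5244, 3534).
General solution: u = -5244 + 187t, v = 3534 - 126t for integer t.
u ≥ 0: smallest is -5244 mod 187 = 179 (at t = 29), with v = -120.

179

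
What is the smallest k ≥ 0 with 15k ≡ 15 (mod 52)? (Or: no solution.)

gcd(52, 15) = 1.
1 divides 15, so solutions exist.
By Bézout, 15·(7) + 52·(-2) = 1.
So 15·(7) ≡ 1 (mod 52); multiply by 15: k ≡ 105 (mod 52).
Smallest nonnegative: k = 105 mod 52 = 1.

1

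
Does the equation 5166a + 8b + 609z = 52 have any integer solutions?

yes

gcd(5166, 8) = 2.
gcd(2, 609) = 1.
1 divides 52, so integer solutions exist.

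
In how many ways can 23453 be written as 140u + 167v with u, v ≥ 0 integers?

gcd(167, 140):
  167 = 1*140 + 27
  140 = 5*27 + 5
  27 = 5*5 + 2
  5 = 2*2 + 1
  2 = 2*1
so gcd(167, 140) = 1.
Back-substitute for Bézout coefficients:
  1 = 5 - 2*2
  ... = 140*(68) + 167*(-57)
Scale by 23453: one solution is (1594804, -1336821). Reduce u mod 167: (121, 39).
General: u = 121 + 167t, v = 39 - 140t.
u ≥ 0 ⇒ t ≥ 0; v ≥ 0 ⇒ t ≤ 0. So t ∈ [0, 0]: 1 solution.

1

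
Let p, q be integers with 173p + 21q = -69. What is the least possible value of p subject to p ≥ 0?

3

gcd(173, 21):
  173 = 8·21 + 5
  21 = 4·5 + 1
  5 = 5·1
so gcd(173, 21) = 1.
1 divides -69, so solutions exist.
Back-substitute for Bézout coefficients:
  1 = 21 - 4·5
  ... = 173·(-4) + 21·(33)
Scale by -69/1 = -69: (p₀, q₀) = (276, -2277).
General solution: p = 276 + 21t, q = -2277 - 173t for integer t.
p ≥ 0: smallest is 276 mod 21 = 3 (at t = -13), with q = -28.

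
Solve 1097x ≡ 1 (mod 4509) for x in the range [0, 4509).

gcd(4509, 1097) = 1.
By Bézout, 1097·(-559) + 4509·(136) = 1.
So 1097·-559 ≡ 1 (mod 4509), and -559 mod 4509 = 3950.

3950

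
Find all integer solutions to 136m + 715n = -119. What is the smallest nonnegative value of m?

gcd(715, 136):
  715 = 5·136 + 35
  136 = 3·35 + 31
  35 = 1·31 + 4
  31 = 7·4 + 3
  4 = 1·3 + 1
  3 = 3·1
so gcd(715, 136) = 1.
1 divides -119, so solutions exist.
Back-substitute for Bézout coefficients:
  1 = 4 - 1·3
  ... = 136·(-184) + 715·(35)
Scale by -119/1 = -119: (m₀, n₀) = (21896, -4165).
General solution: m = 21896 + 715t, n = -4165 - 136t for integer t.
m ≥ 0: smallest is 21896 mod 715 = 446 (at t = -30), with n = -85.

446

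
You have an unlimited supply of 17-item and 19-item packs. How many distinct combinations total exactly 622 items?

Need nonnegative integers with 17j + 19k = 622.
gcd(17, 19) = 1, and 17·(9) + 19·(-8) = 1.
So (j₀, k₀) = (5598, -4976); general j = 5598 + 19t, k = -4976 - 17t.
j ≥ 0 ⇒ t ≥ -294; k ≥ 0 ⇒ t ≤ -293. That's 2 values of t.

2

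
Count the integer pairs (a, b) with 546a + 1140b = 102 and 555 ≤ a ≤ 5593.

27

gcd(1140, 546) = 6.
By Bézout, 546·(71) + 1140·(-34) = 6.
Particular solution: (67, -32).
General solution: a = 67 + 190t, b = -32 - 91t for integer t.
555 ≤ 67 + 190t ≤ 5593 gives t ∈ [3, 29], which is 27 values.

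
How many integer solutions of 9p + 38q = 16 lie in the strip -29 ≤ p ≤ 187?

5

gcd(38, 9) = 1.
By Bézout, 9×(17) + 38×(-4) = 1.
Particular solution: (6, -1).
General solution: p = 6 + 38t, q = -1 - 9t for integer t.
-29 ≤ 6 + 38t ≤ 187 gives t ∈ [0, 4], which is 5 values.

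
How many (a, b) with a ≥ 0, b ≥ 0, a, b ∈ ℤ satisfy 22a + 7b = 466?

3

gcd(22, 7) = 1  (22 = 3*7 + 1, 7 = 7*1).
Back-substituting, 22*(1) + 7*(-3) = 1.
Scale by 466: one solution is (466, -1398). Reduce a mod 7: (4, 54).
General: a = 4 + 7t, b = 54 - 22t.
a ≥ 0 ⇒ t ≥ 0; b ≥ 0 ⇒ t ≤ 2. So t ∈ [0, 2]: 3 solutions.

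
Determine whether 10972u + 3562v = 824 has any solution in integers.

gcd(10972, 3562):
  10972 = 3*3562 + 286
  3562 = 12*286 + 130
  286 = 2*130 + 26
  130 = 5*26
so gcd(10972, 3562) = 26.
26 does not divide 824 (remainder 18), so no integer solutions.

no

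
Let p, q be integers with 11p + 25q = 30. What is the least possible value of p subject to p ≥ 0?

gcd(25, 11) = 1.
1 divides 30, so solutions exist.
By Bézout, 11·(-9) + 25·(4) = 1.
Scale by 30/1 = 30: (p₀, q₀) = (-270, 120).
General solution: p = -270 + 25t, q = 120 - 11t for integer t.
p ≥ 0: smallest is -270 mod 25 = 5 (at t = 11), with q = -1.

5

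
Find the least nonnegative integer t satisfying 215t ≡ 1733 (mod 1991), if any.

gcd(1991, 215) = 1.
1 divides 1733, so solutions exist.
By Bézout, 215*(-889) + 1991*(96) = 1.
So 215*(-889) ≡ 1 (mod 1991); multiply by 1733: t ≡ -1540637 (mod 1991).
Smallest nonnegative: t = -1540637 mod 1991 = 397.

397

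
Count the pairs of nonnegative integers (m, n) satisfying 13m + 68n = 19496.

22

gcd(68, 13) = 1.
By Bézout, 13*(21) + 68*(-4) = 1.
One solution: (56, 276).
General: m = 56 + 68t, n = 276 - 13t.
m ≥ 0 ⇒ t ≥ 0; n ≥ 0 ⇒ t ≤ 21. So t ∈ [0, 21]: 22 solutions.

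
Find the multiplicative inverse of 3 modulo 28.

19

gcd(28, 3) = 1.
By Bézout, 3×(-9) + 28×(1) = 1.
So 3×-9 ≡ 1 (mod 28), and -9 mod 28 = 19.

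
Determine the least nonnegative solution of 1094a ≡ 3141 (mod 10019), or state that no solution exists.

2906

gcd(10019, 1094) = 1.
1 divides 3141, so solutions exist.
By Bézout, 1094·(1969) + 10019·(-215) = 1.
So 1094·(1969) ≡ 1 (mod 10019); multiply by 3141: a ≡ 6184629 (mod 10019).
Smallest nonnegative: a = 6184629 mod 10019 = 2906.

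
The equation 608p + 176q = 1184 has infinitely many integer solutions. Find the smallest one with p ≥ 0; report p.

gcd(608, 176):
  608 = 3×176 + 80
  176 = 2×80 + 16
  80 = 5×16
so gcd(608, 176) = 16.
16 divides 1184, so solutions exist.
Back-substitute for Bézout coefficients:
  16 = 176 - 2×80
  ... = 608×(-2) + 176×(7)
Scale by 1184/16 = 74: (p₀, q₀) = (-148, 518).
General solution: p = -148 + 11t, q = 518 - 38t for integer t.
p ≥ 0: smallest is -148 mod 11 = 6 (at t = 14), with q = -14.

6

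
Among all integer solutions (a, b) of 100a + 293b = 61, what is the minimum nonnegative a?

gcd(293, 100):
  293 = 2·100 + 93
  100 = 1·93 + 7
  93 = 13·7 + 2
  7 = 3·2 + 1
  2 = 2·1
so gcd(293, 100) = 1.
1 divides 61, so solutions exist.
Back-substitute for Bézout coefficients:
  1 = 7 - 3·2
  ... = 100·(126) + 293·(-43)
Scale by 61/1 = 61: (a₀, b₀) = (7686, -2623).
General solution: a = 7686 + 293t, b = -2623 - 100t for integer t.
a ≥ 0: smallest is 7686 mod 293 = 68 (at t = -26), with b = -23.

68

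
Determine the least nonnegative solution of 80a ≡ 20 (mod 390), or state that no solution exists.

gcd(390, 80):
  390 = 4·80 + 70
  80 = 1·70 + 10
  70 = 7·10
so gcd(390, 80) = 10.
10 divides 20, so solutions exist.
Back-substitute for Bézout coefficients:
  10 = 80 - 1·70
  ... = 80·(5) + 390·(-1)
So 80·(5) ≡ 10 (mod 390); multiply by 2: a ≡ 10 (mod 39).
Smallest nonnegative: a = 10 mod 39 = 10.

10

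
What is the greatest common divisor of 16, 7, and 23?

1

gcd(16, 7) = 1.
gcd(1, 23) = 1.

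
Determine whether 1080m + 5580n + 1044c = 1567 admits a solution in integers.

gcd(5580, 1080) = 180  (5580 = 5·1080 + 180, 1080 = 6·180).
gcd(180, 1044) = 36.
36 does not divide 1567 (remainder 19), so no integer solutions.

no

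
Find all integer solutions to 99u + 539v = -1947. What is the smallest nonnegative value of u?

gcd(539, 99) = 11  (539 = 5·99 + 44, 99 = 2·44 + 11, 44 = 4·11).
11 divides -1947, so solutions exist.
Back-substituting, 99·(11) + 539·(-2) = 11.
Scale by -1947/11 = -177: (u₀, v₀) = (-1947, 354).
General solution: u = -1947 + 49t, v = 354 - 9t for integer t.
u ≥ 0: smallest is -1947 mod 49 = 13 (at t = 40), with v = -6.

13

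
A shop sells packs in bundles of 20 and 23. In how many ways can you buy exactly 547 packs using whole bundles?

Need nonnegative integers with 20j + 23k = 547.
gcd(20, 23) = 1, and 20·(-8) + 23·(7) = 1.
So (j₀, k₀) = (-4376, 3829); general j = -4376 + 23t, k = 3829 - 20t.
j ≥ 0 ⇒ t ≥ 191; k ≥ 0 ⇒ t ≤ 191. That's 1 value of t.

1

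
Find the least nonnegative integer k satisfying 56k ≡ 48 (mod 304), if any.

28

gcd(304, 56):
  304 = 5·56 + 24
  56 = 2·24 + 8
  24 = 3·8
so gcd(304, 56) = 8.
8 divides 48, so solutions exist.
Back-substitute for Bézout coefficients:
  8 = 56 - 2·24
  ... = 56·(11) + 304·(-2)
So 56·(11) ≡ 8 (mod 304); multiply by 6: k ≡ 66 (mod 38).
Smallest nonnegative: k = 66 mod 38 = 28.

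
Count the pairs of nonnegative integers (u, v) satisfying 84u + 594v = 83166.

gcd(594, 84) = 6.
By Bézout, 84·(-7) + 594·(1) = 6.
One solution: (92, 127).
General: u = 92 + 99t, v = 127 - 14t.
u ≥ 0 ⇒ t ≥ 0; v ≥ 0 ⇒ t ≤ 9. So t ∈ [0, 9]: 10 solutions.

10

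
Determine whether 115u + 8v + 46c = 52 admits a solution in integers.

yes

gcd(115, 8) = 1  (115 = 14×8 + 3, 8 = 2×3 + 2, 3 = 1×2 + 1, 2 = 2×1).
gcd(1, 46) = 1.
1 divides 52, so integer solutions exist.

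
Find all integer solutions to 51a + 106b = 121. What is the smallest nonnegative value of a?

gcd(106, 51):
  106 = 2*51 + 4
  51 = 12*4 + 3
  4 = 1*3 + 1
  3 = 3*1
so gcd(106, 51) = 1.
1 divides 121, so solutions exist.
Back-substitute for Bézout coefficients:
  1 = 4 - 1*3
  ... = 51*(-27) + 106*(13)
Scale by 121/1 = 121: (a₀, b₀) = (-3267, 1573).
General solution: a = -3267 + 106t, b = 1573 - 51t for integer t.
a ≥ 0: smallest is -3267 mod 106 = 19 (at t = 31), with b = -8.

19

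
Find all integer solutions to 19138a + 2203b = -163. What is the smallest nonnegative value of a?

45

gcd(19138, 2203) = 1  (19138 = 8·2203 + 1514, 2203 = 1·1514 + 689, 1514 = 2·689 + 136, 689 = 5·136 + 9, 136 = 15·9 + 1, 9 = 9·1).
1 divides -163, so solutions exist.
Back-substituting, 19138·(243) + 2203·(-2111) = 1.
Scale by -163/1 = -163: (a₀, b₀) = (-39609, 344093).
General solution: a = -39609 + 2203t, b = 344093 - 19138t for integer t.
a ≥ 0: smallest is -39609 mod 2203 = 45 (at t = 18), with b = -391.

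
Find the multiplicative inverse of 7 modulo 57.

49

gcd(57, 7) = 1.
By Bézout, 7·(-8) + 57·(1) = 1.
So 7·-8 ≡ 1 (mod 57), and -8 mod 57 = 49.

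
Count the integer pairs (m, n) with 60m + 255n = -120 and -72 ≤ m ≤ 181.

15

gcd(255, 60) = 15.
By Bézout, 60×(-4) + 255×(1) = 15.
Particular solution: (15, -4).
General solution: m = 15 + 17t, n = -4 - 4t for integer t.
-72 ≤ 15 + 17t ≤ 181 gives t ∈ [-5, 9], which is 15 values.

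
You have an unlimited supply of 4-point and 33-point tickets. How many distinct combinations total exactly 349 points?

Need nonnegative integers with 4j + 33k = 349.
gcd(4, 33) = 1, and 4·(-8) + 33·(1) = 1.
So (j₀, k₀) = (-2792, 349); general j = -2792 + 33t, k = 349 - 4t.
j ≥ 0 ⇒ t ≥ 85; k ≥ 0 ⇒ t ≤ 87. That's 3 values of t.

3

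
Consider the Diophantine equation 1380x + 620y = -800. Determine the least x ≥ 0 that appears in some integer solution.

gcd(1380, 620):
  1380 = 2*620 + 140
  620 = 4*140 + 60
  140 = 2*60 + 20
  60 = 3*20
so gcd(1380, 620) = 20.
20 divides -800, so solutions exist.
Back-substitute for Bézout coefficients:
  20 = 140 - 2*60
  ... = 1380*(9) + 620*(-20)
Scale by -800/20 = -40: (x₀, y₀) = (-360, 800).
General solution: x = -360 + 31t, y = 800 - 69t for integer t.
x ≥ 0: smallest is -360 mod 31 = 12 (at t = 12), with y = -28.

12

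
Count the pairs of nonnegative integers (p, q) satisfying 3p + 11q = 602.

gcd(11, 3):
  11 = 3×3 + 2
  3 = 1×2 + 1
  2 = 2×1
so gcd(11, 3) = 1.
Back-substitute for Bézout coefficients:
  1 = 3 - 1×2
  ... = 3×(4) + 11×(-1)
Scale by 602: one solution is (2408, -602). Reduce p mod 11: (10, 52).
General: p = 10 + 11t, q = 52 - 3t.
p ≥ 0 ⇒ t ≥ 0; q ≥ 0 ⇒ t ≤ 17. So t ∈ [0, 17]: 18 solutions.

18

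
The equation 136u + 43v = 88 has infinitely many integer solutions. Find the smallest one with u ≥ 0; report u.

gcd(136, 43) = 1  (136 = 3*43 + 7, 43 = 6*7 + 1, 7 = 7*1).
1 divides 88, so solutions exist.
Back-substituting, 136*(-6) + 43*(19) = 1.
Scale by 88/1 = 88: (u₀, v₀) = (-528, 1672).
General solution: u = -528 + 43t, v = 1672 - 136t for integer t.
u ≥ 0: smallest is -528 mod 43 = 31 (at t = 13), with v = -96.

31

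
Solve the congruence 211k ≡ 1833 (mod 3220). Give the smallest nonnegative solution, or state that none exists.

2603

gcd(3220, 211):
  3220 = 15·211 + 55
  211 = 3·55 + 46
  55 = 1·46 + 9
  46 = 5·9 + 1
  9 = 9·1
so gcd(3220, 211) = 1.
1 divides 1833, so solutions exist.
Back-substitute for Bézout coefficients:
  1 = 46 - 5·9
  ... = 211·(351) + 3220·(-23)
So 211·(351) ≡ 1 (mod 3220); multiply by 1833: k ≡ 643383 (mod 3220).
Smallest nonnegative: k = 643383 mod 3220 = 2603.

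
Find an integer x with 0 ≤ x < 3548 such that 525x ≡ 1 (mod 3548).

gcd(3548, 525) = 1  (3548 = 6×525 + 398, 525 = 1×398 + 127, 398 = 3×127 + 17, 127 = 7×17 + 8, 17 = 2×8 + 1, 8 = 8×1).
Back-substituting, 525×(-419) + 3548×(62) = 1.
So 525×-419 ≡ 1 (mod 3548), and -419 mod 3548 = 3129.

3129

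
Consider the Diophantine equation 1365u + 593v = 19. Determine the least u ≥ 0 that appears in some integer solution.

gcd(1365, 593) = 1  (1365 = 2*593 + 179, 593 = 3*179 + 56, 179 = 3*56 + 11, 56 = 5*11 + 1, 11 = 11*1).
1 divides 19, so solutions exist.
Back-substituting, 1365*(-53) + 593*(122) = 1.
Scale by 19/1 = 19: (u₀, v₀) = (-1007, 2318).
General solution: u = -1007 + 593t, v = 2318 - 1365t for integer t.
u ≥ 0: smallest is -1007 mod 593 = 179 (at t = 2), with v = -412.

179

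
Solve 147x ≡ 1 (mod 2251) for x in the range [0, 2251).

2006

gcd(2251, 147):
  2251 = 15*147 + 46
  147 = 3*46 + 9
  46 = 5*9 + 1
  9 = 9*1
so gcd(2251, 147) = 1.
Back-substitute for Bézout coefficients:
  1 = 46 - 5*9
  ... = 147*(-245) + 2251*(16)
So 147*-245 ≡ 1 (mod 2251), and -245 mod 2251 = 2006.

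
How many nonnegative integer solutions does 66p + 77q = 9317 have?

gcd(77, 66) = 11  (77 = 1*66 + 11, 66 = 6*11).
Back-substituting, 66*(-1) + 77*(1) = 11.
Scale by 847: one solution is (-847, 847). Reduce p mod 7: (0, 121).
General: p = 0 + 7t, q = 121 - 6t.
p ≥ 0 ⇒ t ≥ 0; q ≥ 0 ⇒ t ≤ 20. So t ∈ [0, 20]: 21 solutions.

21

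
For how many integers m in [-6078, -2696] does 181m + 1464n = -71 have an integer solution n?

gcd(1464, 181) = 1.
By Bézout, 181·(-275) + 1464·(34) = 1.
Particular solution: (493, -61).
General solution: m = 493 + 1464t, n = -61 - 181t for integer t.
-6078 ≤ 493 + 1464t ≤ -2696 gives t ∈ [-4, -3], which is 2 values.

2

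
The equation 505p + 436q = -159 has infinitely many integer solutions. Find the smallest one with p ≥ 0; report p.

301

gcd(505, 436) = 1  (505 = 1·436 + 69, 436 = 6·69 + 22, 69 = 3·22 + 3, 22 = 7·3 + 1, 3 = 3·1).
1 divides -159, so solutions exist.
Back-substituting, 505·(-139) + 436·(161) = 1.
Scale by -159/1 = -159: (p₀, q₀) = (22101, -25599).
General solution: p = 22101 + 436t, q = -25599 - 505t for integer t.
p ≥ 0: smallest is 22101 mod 436 = 301 (at t = -50), with q = -349.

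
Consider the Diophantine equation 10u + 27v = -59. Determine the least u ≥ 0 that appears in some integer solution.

13

gcd(27, 10):
  27 = 2×10 + 7
  10 = 1×7 + 3
  7 = 2×3 + 1
  3 = 3×1
so gcd(27, 10) = 1.
1 divides -59, so solutions exist.
Back-substitute for Bézout coefficients:
  1 = 7 - 2×3
  ... = 10×(-8) + 27×(3)
Scale by -59/1 = -59: (u₀, v₀) = (472, -177).
General solution: u = 472 + 27t, v = -177 - 10t for integer t.
u ≥ 0: smallest is 472 mod 27 = 13 (at t = -17), with v = -7.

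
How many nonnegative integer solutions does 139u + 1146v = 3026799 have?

gcd(1146, 139):
  1146 = 8·139 + 34
  139 = 4·34 + 3
  34 = 11·3 + 1
  3 = 3·1
so gcd(1146, 139) = 1.
Back-substitute for Bézout coefficients:
  1 = 34 - 11·3
  ... = 139·(-371) + 1146·(45)
Scale by 3026799: one solution is (-1122942429, 136205955). Reduce u mod 1146: (51, 2635).
General: u = 51 + 1146t, v = 2635 - 139t.
u ≥ 0 ⇒ t ≥ 0; v ≥ 0 ⇒ t ≤ 18. So t ∈ [0, 18]: 19 solutions.

19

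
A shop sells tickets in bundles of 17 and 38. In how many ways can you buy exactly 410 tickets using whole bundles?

1

Need nonnegative integers with 17j + 38k = 410.
gcd(17, 38) = 1, and 17·(9) + 38·(-4) = 1.
So (j₀, k₀) = (3690, -1640); general j = 3690 + 38t, k = -1640 - 17t.
j ≥ 0 ⇒ t ≥ -97; k ≥ 0 ⇒ t ≤ -97. That's 1 value of t.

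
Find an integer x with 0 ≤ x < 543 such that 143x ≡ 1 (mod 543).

gcd(543, 143) = 1.
By Bézout, 143·(-262) + 543·(69) = 1.
So 143·-262 ≡ 1 (mod 543), and -262 mod 543 = 281.

281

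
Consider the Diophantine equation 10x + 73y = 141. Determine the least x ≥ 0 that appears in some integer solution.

gcd(73, 10) = 1.
1 divides 141, so solutions exist.
By Bézout, 10·(22) + 73·(-3) = 1.
Scale by 141/1 = 141: (x₀, y₀) = (3102, -423).
General solution: x = 3102 + 73t, y = -423 - 10t for integer t.
x ≥ 0: smallest is 3102 mod 73 = 36 (at t = -42), with y = -3.

36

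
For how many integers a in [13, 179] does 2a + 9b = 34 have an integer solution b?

gcd(9, 2) = 1.
By Bézout, 2×(-4) + 9×(1) = 1.
Particular solution: (8, 2).
General solution: a = 8 + 9t, b = 2 - 2t for integer t.
13 ≤ 8 + 9t ≤ 179 gives t ∈ [1, 19], which is 19 values.

19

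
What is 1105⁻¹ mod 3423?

412

gcd(3423, 1105) = 1  (3423 = 3*1105 + 108, 1105 = 10*108 + 25, 108 = 4*25 + 8, 25 = 3*8 + 1, 8 = 8*1).
Back-substituting, 1105*(412) + 3423*(-133) = 1.
So 1105*412 ≡ 1 (mod 3423), and 412 mod 3423 = 412.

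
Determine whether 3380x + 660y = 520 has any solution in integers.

gcd(3380, 660):
  3380 = 5·660 + 80
  660 = 8·80 + 20
  80 = 4·20
so gcd(3380, 660) = 20.
20 divides 520, so integer solutions exist.

yes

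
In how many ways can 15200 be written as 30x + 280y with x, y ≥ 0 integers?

18

gcd(280, 30):
  280 = 9*30 + 10
  30 = 3*10
so gcd(280, 30) = 10.
Back-substitute for Bézout coefficients:
  10 = 280 - 9*30
  ... = 30*(-9) + 280*(1)
Scale by 1520: one solution is (-13680, 1520). Reduce x mod 28: (12, 53).
General: x = 12 + 28t, y = 53 - 3t.
x ≥ 0 ⇒ t ≥ 0; y ≥ 0 ⇒ t ≤ 17. So t ∈ [0, 17]: 18 solutions.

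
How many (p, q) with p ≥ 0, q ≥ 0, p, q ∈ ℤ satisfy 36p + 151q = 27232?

gcd(151, 36):
  151 = 4*36 + 7
  36 = 5*7 + 1
  7 = 7*1
so gcd(151, 36) = 1.
Back-substitute for Bézout coefficients:
  1 = 36 - 5*7
  ... = 36*(21) + 151*(-5)
Scale by 27232: one solution is (571872, -136160). Reduce p mod 151: (35, 172).
General: p = 35 + 151t, q = 172 - 36t.
p ≥ 0 ⇒ t ≥ 0; q ≥ 0 ⇒ t ≤ 4. So t ∈ [0, 4]: 5 solutions.

5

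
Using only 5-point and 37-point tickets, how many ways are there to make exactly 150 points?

1

Need nonnegative integers with 5j + 37k = 150.
gcd(5, 37) = 1, and 5·(15) + 37·(-2) = 1.
So (j₀, k₀) = (2250, -300); general j = 2250 + 37t, k = -300 - 5t.
j ≥ 0 ⇒ t ≥ -60; k ≥ 0 ⇒ t ≤ -60. That's 1 value of t.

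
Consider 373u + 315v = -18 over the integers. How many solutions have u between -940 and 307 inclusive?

4

gcd(373, 315) = 1  (373 = 1·315 + 58, 315 = 5·58 + 25, 58 = 2·25 + 8, 25 = 3·8 + 1, 8 = 8·1).
Back-substituting, 373·(-38) + 315·(45) = 1.
Scale by -18: particular solution (684, -810); reduce u mod 315: (54, -64).
General solution: u = 54 + 315t, v = -64 - 373t for integer t.
-940 ≤ 54 + 315t ≤ 307 gives t ∈ [-3, 0], which is 4 values.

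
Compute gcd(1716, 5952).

gcd(5952, 1716) = 12  (5952 = 3*1716 + 804, 1716 = 2*804 + 108, 804 = 7*108 + 48, 108 = 2*48 + 12, 48 = 4*12).

12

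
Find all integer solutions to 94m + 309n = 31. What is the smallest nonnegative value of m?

214

gcd(309, 94) = 1.
1 divides 31, so solutions exist.
By Bézout, 94·(-23) + 309·(7) = 1.
Scale by 31/1 = 31: (m₀, n₀) = (-713, 217).
General solution: m = -713 + 309t, n = 217 - 94t for integer t.
m ≥ 0: smallest is -713 mod 309 = 214 (at t = 3), with n = -65.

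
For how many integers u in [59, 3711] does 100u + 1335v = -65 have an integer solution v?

gcd(1335, 100):
  1335 = 13*100 + 35
  100 = 2*35 + 30
  35 = 1*30 + 5
  30 = 6*5
so gcd(1335, 100) = 5.
Back-substitute for Bézout coefficients:
  5 = 35 - 1*30
  ... = 100*(-40) + 1335*(3)
Scale by -13: particular solution (520, -39); reduce u mod 267: (253, -19).
General solution: u = 253 + 267t, v = -19 - 20t for integer t.
59 ≤ 253 + 267t ≤ 3711 gives t ∈ [0, 12], which is 13 values.

13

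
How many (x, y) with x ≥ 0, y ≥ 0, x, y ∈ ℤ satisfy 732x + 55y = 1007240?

gcd(732, 55) = 1  (732 = 13·55 + 17, 55 = 3·17 + 4, 17 = 4·4 + 1, 4 = 4·1).
Back-substituting, 732·(13) + 55·(-173) = 1.
Scale by 1007240: one solution is (13094120, -174252520). Reduce x mod 55: (50, 17648).
General: x = 50 + 55t, y = 17648 - 732t.
x ≥ 0 ⇒ t ≥ 0; y ≥ 0 ⇒ t ≤ 24. So t ∈ [0, 24]: 25 solutions.

25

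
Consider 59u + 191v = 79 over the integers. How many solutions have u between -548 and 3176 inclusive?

19

gcd(191, 59) = 1  (191 = 3*59 + 14, 59 = 4*14 + 3, 14 = 4*3 + 2, 3 = 1*2 + 1, 2 = 2*1).
Back-substituting, 59*(68) + 191*(-21) = 1.
Scale by 79: particular solution (5372, -1659); reduce u mod 191: (24, -7).
General solution: u = 24 + 191t, v = -7 - 59t for integer t.
-548 ≤ 24 + 191t ≤ 3176 gives t ∈ [-2, 16], which is 19 values.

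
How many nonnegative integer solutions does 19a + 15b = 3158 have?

gcd(19, 15):
  19 = 1·15 + 4
  15 = 3·4 + 3
  4 = 1·3 + 1
  3 = 3·1
so gcd(19, 15) = 1.
Back-substitute for Bézout coefficients:
  1 = 4 - 1·3
  ... = 19·(4) + 15·(-5)
Scale by 3158: one solution is (12632, -15790). Reduce a mod 15: (2, 208).
General: a = 2 + 15t, b = 208 - 19t.
a ≥ 0 ⇒ t ≥ 0; b ≥ 0 ⇒ t ≤ 10. So t ∈ [0, 10]: 11 solutions.

11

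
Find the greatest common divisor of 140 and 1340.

20

gcd(1340, 140):
  1340 = 9·140 + 80
  140 = 1·80 + 60
  80 = 1·60 + 20
  60 = 3·20
so gcd(1340, 140) = 20.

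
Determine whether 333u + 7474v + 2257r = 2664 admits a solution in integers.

yes

gcd(7474, 333) = 37  (7474 = 22×333 + 148, 333 = 2×148 + 37, 148 = 4×37).
gcd(37, 2257) = 37.
37 divides 2664, so integer solutions exist.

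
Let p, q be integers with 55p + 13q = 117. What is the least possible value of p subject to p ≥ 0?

gcd(55, 13):
  55 = 4·13 + 3
  13 = 4·3 + 1
  3 = 3·1
so gcd(55, 13) = 1.
1 divides 117, so solutions exist.
Back-substitute for Bézout coefficients:
  1 = 13 - 4·3
  ... = 55·(-4) + 13·(17)
Scale by 117/1 = 117: (p₀, q₀) = (-468, 1989).
General solution: p = -468 + 13t, q = 1989 - 55t for integer t.
p ≥ 0: smallest is -468 mod 13 = 0 (at t = 36), with q = 9.

0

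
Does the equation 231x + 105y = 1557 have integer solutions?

no

gcd(231, 105) = 21  (231 = 2*105 + 21, 105 = 5*21).
21 does not divide 1557 (remainder 3), so no integer solutions.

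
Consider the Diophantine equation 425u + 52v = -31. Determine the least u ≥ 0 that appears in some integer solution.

gcd(425, 52) = 1.
1 divides -31, so solutions exist.
By Bézout, 425·(-23) + 52·(188) = 1.
Scale by -31/1 = -31: (u₀, v₀) = (713, -5828).
General solution: u = 713 + 52t, v = -5828 - 425t for integer t.
u ≥ 0: smallest is 713 mod 52 = 37 (at t = -13), with v = -303.

37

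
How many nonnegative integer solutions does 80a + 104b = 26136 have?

gcd(104, 80):
  104 = 1·80 + 24
  80 = 3·24 + 8
  24 = 3·8
so gcd(104, 80) = 8.
Back-substitute for Bézout coefficients:
  8 = 80 - 3·24
  ... = 80·(4) + 104·(-3)
Scale by 3267: one solution is (13068, -9801). Reduce a mod 13: (3, 249).
General: a = 3 + 13t, b = 249 - 10t.
a ≥ 0 ⇒ t ≥ 0; b ≥ 0 ⇒ t ≤ 24. So t ∈ [0, 24]: 25 solutions.

25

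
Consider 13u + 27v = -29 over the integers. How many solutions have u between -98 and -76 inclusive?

1

gcd(27, 13):
  27 = 2·13 + 1
  13 = 13·1
so gcd(27, 13) = 1.
Back-substitute for Bézout coefficients:
  1 = 27 - 2·13
  ... = 13·(-2) + 27·(1)
Scale by -29: particular solution (58, -29); reduce u mod 27: (4, -3).
General solution: u = 4 + 27t, v = -3 - 13t for integer t.
-98 ≤ 4 + 27t ≤ -76 gives t ∈ [-3, -3], which is 1 value.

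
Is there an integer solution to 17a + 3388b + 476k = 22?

yes

gcd(3388, 17) = 1  (3388 = 199*17 + 5, 17 = 3*5 + 2, 5 = 2*2 + 1, 2 = 2*1).
gcd(1, 476) = 1.
1 divides 22, so integer solutions exist.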